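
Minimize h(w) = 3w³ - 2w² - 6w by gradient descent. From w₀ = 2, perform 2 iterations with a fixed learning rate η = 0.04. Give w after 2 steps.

1.087616

h′(w) = 9w² - 4w - 6
w₁ = 2 − 0.04·22 = 1.12
w₂ = 1.12 − 0.04·0.8096 = 1.087616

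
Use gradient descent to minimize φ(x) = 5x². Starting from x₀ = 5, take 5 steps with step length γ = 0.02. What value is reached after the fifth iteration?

φ′(x) = 10x
x₁ = 5 − 0.02·50 = 4
x₂ = 4 − 0.02·40 = 3.2
x₃ = 3.2 − 0.02·32 = 2.56
x₄ = 2.56 − 0.02·25.6 = 2.048
x₅ = 2.048 − 0.02·20.48 = 1.6384

1.6384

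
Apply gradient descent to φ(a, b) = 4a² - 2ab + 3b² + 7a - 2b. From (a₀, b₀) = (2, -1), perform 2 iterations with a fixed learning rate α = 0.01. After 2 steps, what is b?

∇φ = (8a - 2b + 7, -2a + 6b - 2)
(a₁, b₁) = (2, -1) − 0.01·(25, -12) = (1.75, -0.88)
(a₂, b₂) = (1.75, -0.88) − 0.01·(22.76, -10.78) = (1.5224, -0.7722)
b = -0.7722

-0.7722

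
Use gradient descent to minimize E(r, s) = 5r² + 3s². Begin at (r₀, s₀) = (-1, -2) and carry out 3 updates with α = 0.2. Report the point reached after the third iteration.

∇E = (10r, 6s)
Step 1: at (-1, -2), ∇E = (-10, -12) → (-1, -2) − 0.2·(-10, -12) = (1, 0.4)
Step 2: at (1, 0.4), ∇E = (10, 2.4) → (1, 0.4) − 0.2·(10, 2.4) = (-1, -0.08)
Step 3: at (-1, -0.08), ∇E = (-10, -0.48) → (-1, -0.08) − 0.2·(-10, -0.48) = (1, 0.016)

(1, 0.016)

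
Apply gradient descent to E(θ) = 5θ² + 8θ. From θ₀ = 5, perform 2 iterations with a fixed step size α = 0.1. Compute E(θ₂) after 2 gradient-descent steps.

E′(θ) = 10θ + 8
θ₁ = 5 − 0.1·58 = -0.8
θ₂ = -0.8 − 0.1·0 = -0.8
E(-0.8) = -3.2

-3.2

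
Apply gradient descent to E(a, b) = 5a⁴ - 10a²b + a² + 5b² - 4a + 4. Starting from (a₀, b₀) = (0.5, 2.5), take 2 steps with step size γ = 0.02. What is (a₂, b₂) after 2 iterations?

∇E = (20a³ - 20ab + 2a - 4, -10a² + 10b)
(a₁, b₁) = (0.5, 2.5) − 0.02·(-25.5, 22.5) = (1.01, 2.05)
(a₂, b₂) = (1.01, 2.05) − 0.02·(-22.78398, 10.299) = (1.4656796, 1.84402)

(1.4656796, 1.84402)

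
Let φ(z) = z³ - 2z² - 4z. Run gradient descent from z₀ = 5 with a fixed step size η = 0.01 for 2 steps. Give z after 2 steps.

4.104797

φ′(z) = 3z² - 4z - 4
Step 1: φ′(5) = 51; z₁ = 5 − 0.01·51 = 4.49
Step 2: φ′(4.49) = 38.5203; z₂ = 4.49 − 0.01·38.5203 = 4.104797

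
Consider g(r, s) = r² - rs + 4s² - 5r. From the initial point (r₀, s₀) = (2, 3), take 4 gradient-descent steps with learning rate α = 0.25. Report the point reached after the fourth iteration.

∇g = (2r - s - 5, -r + 8s)
(r₁, s₁) = (2, 3) − 0.25·(-4, 22) = (3, -2.5)
(r₂, s₂) = (3, -2.5) − 0.25·(3.5, -23) = (2.125, 3.25)
(r₃, s₃) = (2.125, 3.25) − 0.25·(-4, 23.875) = (3.125, -2.71875)
(r₄, s₄) = (3.125, -2.71875) − 0.25·(3.96875, -24.875) = (2.1328125, 3.5)

(2.1328125, 3.5)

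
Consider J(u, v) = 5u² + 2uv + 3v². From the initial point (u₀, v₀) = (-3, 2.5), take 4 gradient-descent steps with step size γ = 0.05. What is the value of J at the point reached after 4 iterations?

2.85781068

∇J = (10u + 2v, 2u + 6v)
(u₁, v₁) = (-3, 2.5) − 0.05·(-25, 9) = (-1.75, 2.05)
(u₂, v₂) = (-1.75, 2.05) − 0.05·(-13.4, 8.8) = (-1.08, 1.61)
(u₃, v₃) = (-1.08, 1.61) − 0.05·(-7.58, 7.5) = (-0.701, 1.235)
(u₄, v₄) = (-0.701, 1.235) − 0.05·(-4.54, 6.008) = (-0.474, 0.9346)
J(-0.474, 0.9346) = 2.85781068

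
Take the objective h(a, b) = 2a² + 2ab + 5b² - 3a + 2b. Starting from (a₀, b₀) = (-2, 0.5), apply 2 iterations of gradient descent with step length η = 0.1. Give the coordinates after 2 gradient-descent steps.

∇h = (4a + 2b - 3, 2a + 10b + 2)
(a₁, b₁) = (-2, 0.5) − 0.1·(-10, 3) = (-1, 0.2)
(a₂, b₂) = (-1, 0.2) − 0.1·(-6.6, 2) = (-0.34, 0)

(-0.34, 0)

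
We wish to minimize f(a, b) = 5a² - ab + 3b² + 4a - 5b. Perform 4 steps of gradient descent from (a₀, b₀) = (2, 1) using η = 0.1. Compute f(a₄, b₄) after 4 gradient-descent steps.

∇f = (10a - b + 4, -a + 6b - 5)
(a₁, b₁) = (2, 1) − 0.1·(23, -1) = (-0.3, 1.1)
(a₂, b₂) = (-0.3, 1.1) − 0.1·(-0.1, 1.9) = (-0.29, 0.91)
(a₃, b₃) = (-0.29, 0.91) − 0.1·(0.19, 0.75) = (-0.309, 0.835)
(a₄, b₄) = (-0.309, 0.835) − 0.1·(0.075, 0.319) = (-0.3165, 0.8031)
f(-0.3165, 0.8031) = -2.59154877

-2.59154877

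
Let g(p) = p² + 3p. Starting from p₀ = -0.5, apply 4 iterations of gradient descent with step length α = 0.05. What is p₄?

-0.8439

g′(p) = 2p + 3
Step 1: g′(-0.5) = 2; p₁ = -0.5 − 0.05·2 = -0.6
Step 2: g′(-0.6) = 1.8; p₂ = -0.6 − 0.05·1.8 = -0.69
Step 3: g′(-0.69) = 1.62; p₃ = -0.69 − 0.05·1.62 = -0.771
Step 4: g′(-0.771) = 1.458; p₄ = -0.771 − 0.05·1.458 = -0.8439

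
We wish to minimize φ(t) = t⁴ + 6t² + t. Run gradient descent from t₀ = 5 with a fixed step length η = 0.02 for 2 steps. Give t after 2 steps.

14.50414784

φ′(t) = 4t³ + 12t + 1
t₁ = 5 − 0.02·561 = -6.22
t₂ = -6.22 − 0.02·(-1036.207392) = 14.50414784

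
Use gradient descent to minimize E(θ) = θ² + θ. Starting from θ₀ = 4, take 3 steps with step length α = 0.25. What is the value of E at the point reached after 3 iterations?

0.06640625

E′(θ) = 2θ + 1
θ₁ = 4 − 0.25·9 = 1.75
θ₂ = 1.75 − 0.25·4.5 = 0.625
θ₃ = 0.625 − 0.25·2.25 = 0.0625
E(0.0625) = 0.06640625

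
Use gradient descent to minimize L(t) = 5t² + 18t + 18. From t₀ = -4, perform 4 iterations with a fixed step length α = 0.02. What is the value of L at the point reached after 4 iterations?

5.860086272

L′(t) = 10t + 18
Step 1: L′(-4) = -22; t₁ = -4 − 0.02·(-22) = -3.56
Step 2: L′(-3.56) = -17.6; t₂ = -3.56 − 0.02·(-17.6) = -3.208
Step 3: L′(-3.208) = -14.08; t₃ = -3.208 − 0.02·(-14.08) = -2.9264
Step 4: L′(-2.9264) = -11.264; t₄ = -2.9264 − 0.02·(-11.264) = -2.70112
L(-2.70112) = 5.860086272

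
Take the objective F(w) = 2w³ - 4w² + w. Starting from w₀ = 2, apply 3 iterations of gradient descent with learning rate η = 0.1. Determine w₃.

F′(w) = 6w² - 8w + 1
Step 1: F′(2) = 9; w₁ = 2 − 0.1·9 = 1.1
Step 2: F′(1.1) = -0.54; w₂ = 1.1 − 0.1·(-0.54) = 1.154
Step 3: F′(1.154) = -0.241704; w₃ = 1.154 − 0.1·(-0.241704) = 1.1781704

1.1781704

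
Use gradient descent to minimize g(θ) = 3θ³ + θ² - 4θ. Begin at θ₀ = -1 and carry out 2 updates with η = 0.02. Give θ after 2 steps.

g′(θ) = 9θ² + 2θ - 4
Step 1: g′(-1) = 3; θ₁ = -1 − 0.02·3 = -1.06
Step 2: g′(-1.06) = 3.9924; θ₂ = -1.06 − 0.02·3.9924 = -1.139848

-1.139848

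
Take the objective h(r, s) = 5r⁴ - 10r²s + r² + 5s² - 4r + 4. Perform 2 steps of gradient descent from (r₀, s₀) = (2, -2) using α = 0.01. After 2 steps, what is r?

-0.2272

∇h = (20r³ - 20rs + 2r - 4, -10r² + 10s)
Step 1: at (2, -2), ∇h = (240, -60) → (2, -2) − 0.01·(240, -60) = (-0.4, -1.4)
Step 2: at (-0.4, -1.4), ∇h = (-17.28, -15.6) → (-0.4, -1.4) − 0.01·(-17.28, -15.6) = (-0.2272, -1.244)
r = -0.2272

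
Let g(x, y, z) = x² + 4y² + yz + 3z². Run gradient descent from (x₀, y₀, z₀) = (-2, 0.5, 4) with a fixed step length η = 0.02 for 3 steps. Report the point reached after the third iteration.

∇g = (2x, 8y + z, y + 6z)
Step 1: at (-2, 0.5, 4), ∇g = (-4, 8, 24.5) → (-2, 0.5, 4) − 0.02·(-4, 8, 24.5) = (-1.92, 0.34, 3.51)
Step 2: at (-1.92, 0.34, 3.51), ∇g = (-3.84, 6.23, 21.4) → (-1.92, 0.34, 3.51) − 0.02·(-3.84, 6.23, 21.4) = (-1.8432, 0.2154, 3.082)
Step 3: at (-1.8432, 0.2154, 3.082), ∇g = (-3.6864, 4.8052, 18.7074) → (-1.8432, 0.2154, 3.082) − 0.02·(-3.6864, 4.8052, 18.7074) = (-1.769472, 0.119296, 2.707852)

(-1.769472, 0.119296, 2.707852)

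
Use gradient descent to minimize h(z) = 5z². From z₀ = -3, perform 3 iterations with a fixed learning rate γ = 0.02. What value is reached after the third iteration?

-1.536

h′(z) = 10z
z₁ = -3 − 0.02·(-30) = -2.4
z₂ = -2.4 − 0.02·(-24) = -1.92
z₃ = -1.92 − 0.02·(-19.2) = -1.536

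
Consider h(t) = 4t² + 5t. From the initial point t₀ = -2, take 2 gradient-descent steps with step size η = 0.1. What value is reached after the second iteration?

-0.68

h′(t) = 8t + 5
Step 1: h′(-2) = -11; t₁ = -2 − 0.1·(-11) = -0.9
Step 2: h′(-0.9) = -2.2; t₂ = -0.9 − 0.1·(-2.2) = -0.68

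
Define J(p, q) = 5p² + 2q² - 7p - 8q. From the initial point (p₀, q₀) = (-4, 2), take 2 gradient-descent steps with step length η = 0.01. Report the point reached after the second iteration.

∇J = (10p - 7, 4q - 8)
Step 1: at (-4, 2), ∇J = (-47, 0) → (-4, 2) − 0.01·(-47, 0) = (-3.53, 2)
Step 2: at (-3.53, 2), ∇J = (-42.3, 0) → (-3.53, 2) − 0.01·(-42.3, 0) = (-3.107, 2)

(-3.107, 2)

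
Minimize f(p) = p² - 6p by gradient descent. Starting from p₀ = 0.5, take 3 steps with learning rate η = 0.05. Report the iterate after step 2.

f′(p) = 2p - 6
p₁ = 0.5 − 0.05·(-5) = 0.75
p₂ = 0.75 − 0.05·(-4.5) = 0.975

0.975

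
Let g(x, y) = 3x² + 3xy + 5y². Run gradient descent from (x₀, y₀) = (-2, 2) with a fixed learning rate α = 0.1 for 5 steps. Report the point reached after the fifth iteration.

(-0.13214, 0.07062)

∇g = (6x + 3y, 3x + 10y)
Step 1: at (-2, 2), ∇g = (-6, 14) → (-2, 2) − 0.1·(-6, 14) = (-1.4, 0.6)
Step 2: at (-1.4, 0.6), ∇g = (-6.6, 1.8) → (-1.4, 0.6) − 0.1·(-6.6, 1.8) = (-0.74, 0.42)
Step 3: at (-0.74, 0.42), ∇g = (-3.18, 1.98) → (-0.74, 0.42) − 0.1·(-3.18, 1.98) = (-0.422, 0.222)
Step 4: at (-0.422, 0.222), ∇g = (-1.866, 0.954) → (-0.422, 0.222) − 0.1·(-1.866, 0.954) = (-0.2354, 0.1266)
Step 5: at (-0.2354, 0.1266), ∇g = (-1.0326, 0.5598) → (-0.2354, 0.1266) − 0.1·(-1.0326, 0.5598) = (-0.13214, 0.07062)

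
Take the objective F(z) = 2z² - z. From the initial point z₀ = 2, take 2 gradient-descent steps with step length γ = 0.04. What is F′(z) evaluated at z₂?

F′(z) = 4z - 1
z₁ = 2 − 0.04·7 = 1.72
z₂ = 1.72 − 0.04·5.88 = 1.4848
F′(z) at (1.4848) = 4.9392

4.9392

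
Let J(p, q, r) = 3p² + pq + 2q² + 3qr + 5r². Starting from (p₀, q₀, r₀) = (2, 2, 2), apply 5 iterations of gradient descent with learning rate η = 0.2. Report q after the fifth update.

-3.31968

∇J = (6p + q, p + 4q + 3r, 3q + 10r)
Step 1: at (2, 2, 2), ∇J = (14, 16, 26) → (2, 2, 2) − 0.2·(14, 16, 26) = (-0.8, -1.2, -3.2)
Step 2: at (-0.8, -1.2, -3.2), ∇J = (-6, -15.2, -35.6) → (-0.8, -1.2, -3.2) − 0.2·(-6, -15.2, -35.6) = (0.4, 1.84, 3.92)
Step 3: at (0.4, 1.84, 3.92), ∇J = (4.24, 19.52, 44.72) → (0.4, 1.84, 3.92) − 0.2·(4.24, 19.52, 44.72) = (-0.448, -2.064, -5.024)
Step 4: at (-0.448, -2.064, -5.024), ∇J = (-4.752, -23.776, -56.432) → (-0.448, -2.064, -5.024) − 0.2·(-4.752, -23.776, -56.432) = (0.5024, 2.6912, 6.2624)
Step 5: at (0.5024, 2.6912, 6.2624), ∇J = (5.7056, 30.0544, 70.6976) → (0.5024, 2.6912, 6.2624) − 0.2·(5.7056, 30.0544, 70.6976) = (-0.63872, -3.31968, -7.87712)
q = -3.31968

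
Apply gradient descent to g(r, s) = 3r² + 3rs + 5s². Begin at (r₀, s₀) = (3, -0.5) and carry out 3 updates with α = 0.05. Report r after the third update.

∇g = (6r + 3s, 3r + 10s)
Step 1: at (3, -0.5), ∇g = (16.5, 4) → (3, -0.5) − 0.05·(16.5, 4) = (2.175, -0.7)
Step 2: at (2.175, -0.7), ∇g = (10.95, -0.475) → (2.175, -0.7) − 0.05·(10.95, -0.475) = (1.6275, -0.67625)
Step 3: at (1.6275, -0.67625), ∇g = (7.73625, -1.88) → (1.6275, -0.67625) − 0.05·(7.73625, -1.88) = (1.2406875, -0.58225)
r = 1.2406875

1.2406875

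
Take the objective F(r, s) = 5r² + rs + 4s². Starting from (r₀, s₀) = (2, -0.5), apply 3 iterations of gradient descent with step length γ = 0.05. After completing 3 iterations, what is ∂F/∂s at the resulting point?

∇F = (10r + s, r + 8s)
Step 1: at (2, -0.5), ∇F = (19.5, -2) → (2, -0.5) − 0.05·(19.5, -2) = (1.025, -0.4)
Step 2: at (1.025, -0.4), ∇F = (9.85, -2.175) → (1.025, -0.4) − 0.05·(9.85, -2.175) = (0.5325, -0.29125)
Step 3: at (0.5325, -0.29125), ∇F = (5.03375, -1.7975) → (0.5325, -0.29125) − 0.05·(5.03375, -1.7975) = (0.2808125, -0.201375)
∂F/∂s at (0.2808125, -0.201375) = -1.3301875

-1.3301875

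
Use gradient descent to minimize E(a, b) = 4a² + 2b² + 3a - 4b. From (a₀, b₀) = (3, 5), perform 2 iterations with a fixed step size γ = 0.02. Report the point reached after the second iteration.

∇E = (8a + 3, 4b - 4)
(a₁, b₁) = (3, 5) − 0.02·(27, 16) = (2.46, 4.68)
(a₂, b₂) = (2.46, 4.68) − 0.02·(22.68, 14.72) = (2.0064, 4.3856)

(2.0064, 4.3856)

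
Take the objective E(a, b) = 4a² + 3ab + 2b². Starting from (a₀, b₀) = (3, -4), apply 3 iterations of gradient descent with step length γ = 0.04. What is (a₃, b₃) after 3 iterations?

(1.880064, -3.138048)

∇E = (8a + 3b, 3a + 4b)
(a₁, b₁) = (3, -4) − 0.04·(12, -7) = (2.52, -3.72)
(a₂, b₂) = (2.52, -3.72) − 0.04·(9, -7.32) = (2.16, -3.4272)
(a₃, b₃) = (2.16, -3.4272) − 0.04·(6.9984, -7.2288) = (1.880064, -3.138048)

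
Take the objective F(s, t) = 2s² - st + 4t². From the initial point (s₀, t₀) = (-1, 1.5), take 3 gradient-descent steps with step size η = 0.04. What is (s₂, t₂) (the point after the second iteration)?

∇F = (4s - t, -s + 8t)
(s₁, t₁) = (-1, 1.5) − 0.04·(-5.5, 13) = (-0.78, 0.98)
(s₂, t₂) = (-0.78, 0.98) − 0.04·(-4.1, 8.62) = (-0.616, 0.6352)

(-0.616, 0.6352)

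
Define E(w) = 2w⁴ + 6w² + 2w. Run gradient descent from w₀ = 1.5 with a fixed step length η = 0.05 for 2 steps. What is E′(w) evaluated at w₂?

-0.390927785103

E′(w) = 8w³ + 12w + 2
w₁ = 1.5 − 0.05·47 = -0.85
w₂ = -0.85 − 0.05·(-13.113) = -0.19435
E′(w) at (-0.19435) = -0.390927785103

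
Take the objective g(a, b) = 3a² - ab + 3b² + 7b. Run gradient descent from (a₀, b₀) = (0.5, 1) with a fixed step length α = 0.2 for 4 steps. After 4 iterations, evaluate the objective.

∇g = (6a - b, -a + 6b + 7)
Step 1: at (0.5, 1), ∇g = (2, 12.5) → (0.5, 1) − 0.2·(2, 12.5) = (0.1, -1.5)
Step 2: at (0.1, -1.5), ∇g = (2.1, -2.1) → (0.1, -1.5) − 0.2·(2.1, -2.1) = (-0.32, -1.08)
Step 3: at (-0.32, -1.08), ∇g = (-0.84, 0.84) → (-0.32, -1.08) − 0.2·(-0.84, 0.84) = (-0.152, -1.248)
Step 4: at (-0.152, -1.248), ∇g = (0.336, -0.336) → (-0.152, -1.248) − 0.2·(0.336, -0.336) = (-0.2192, -1.1808)
g(-0.2192, -1.1808) = -4.19741952

-4.19741952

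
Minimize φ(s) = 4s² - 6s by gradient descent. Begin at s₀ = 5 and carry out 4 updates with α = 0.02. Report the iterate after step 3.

3.268992

φ′(s) = 8s - 6
s₁ = 5 − 0.02·34 = 4.32
s₂ = 4.32 − 0.02·28.56 = 3.7488
s₃ = 3.7488 − 0.02·23.9904 = 3.268992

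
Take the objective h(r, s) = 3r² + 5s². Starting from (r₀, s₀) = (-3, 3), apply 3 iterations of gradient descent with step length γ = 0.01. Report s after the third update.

∇h = (6r, 10s)
(r₁, s₁) = (-3, 3) − 0.01·(-18, 30) = (-2.82, 2.7)
(r₂, s₂) = (-2.82, 2.7) − 0.01·(-16.92, 27) = (-2.6508, 2.43)
(r₃, s₃) = (-2.6508, 2.43) − 0.01·(-15.9048, 24.3) = (-2.491752, 2.187)
s = 2.187

2.187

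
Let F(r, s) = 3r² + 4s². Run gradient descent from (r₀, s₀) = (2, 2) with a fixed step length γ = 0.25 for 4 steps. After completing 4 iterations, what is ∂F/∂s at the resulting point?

∇F = (6r, 8s)
(r₁, s₁) = (2, 2) − 0.25·(12, 16) = (-1, -2)
(r₂, s₂) = (-1, -2) − 0.25·(-6, -16) = (0.5, 2)
(r₃, s₃) = (0.5, 2) − 0.25·(3, 16) = (-0.25, -2)
(r₄, s₄) = (-0.25, -2) − 0.25·(-1.5, -16) = (0.125, 2)
∂F/∂s at (0.125, 2) = 16

16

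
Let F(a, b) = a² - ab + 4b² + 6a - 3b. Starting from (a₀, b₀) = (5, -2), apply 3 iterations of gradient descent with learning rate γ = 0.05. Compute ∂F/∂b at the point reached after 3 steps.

∇F = (2a - b + 6, -a + 8b - 3)
(a₁, b₁) = (5, -2) − 0.05·(18, -24) = (4.1, -0.8)
(a₂, b₂) = (4.1, -0.8) − 0.05·(15, -13.5) = (3.35, -0.125)
(a₃, b₃) = (3.35, -0.125) − 0.05·(12.825, -7.35) = (2.70875, 0.2425)
∂F/∂b at (2.70875, 0.2425) = -3.76875

-3.76875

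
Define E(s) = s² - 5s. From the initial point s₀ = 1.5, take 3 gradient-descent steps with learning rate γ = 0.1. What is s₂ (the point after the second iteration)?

E′(s) = 2s - 5
Step 1: E′(1.5) = -2; s₁ = 1.5 − 0.1·(-2) = 1.7
Step 2: E′(1.7) = -1.6; s₂ = 1.7 − 0.1·(-1.6) = 1.86

1.86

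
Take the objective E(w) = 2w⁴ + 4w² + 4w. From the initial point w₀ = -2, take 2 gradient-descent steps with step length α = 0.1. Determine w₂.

E′(w) = 8w³ + 8w + 4
Step 1: E′(-2) = -76; w₁ = -2 − 0.1·(-76) = 5.6
Step 2: E′(5.6) = 1453.728; w₂ = 5.6 − 0.1·1453.728 = -139.7728

-139.7728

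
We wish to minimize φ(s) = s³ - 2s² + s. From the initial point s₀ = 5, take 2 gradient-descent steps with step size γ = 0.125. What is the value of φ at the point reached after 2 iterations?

-146.337890625

φ′(s) = 3s² - 4s + 1
Step 1: φ′(5) = 56; s₁ = 5 − 0.125·56 = -2
Step 2: φ′(-2) = 21; s₂ = -2 − 0.125·21 = -4.625
φ(-4.625) = -146.337890625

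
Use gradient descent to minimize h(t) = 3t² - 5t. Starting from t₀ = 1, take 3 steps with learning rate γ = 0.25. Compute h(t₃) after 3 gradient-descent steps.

-2.08203125

h′(t) = 6t - 5
Step 1: h′(1) = 1; t₁ = 1 − 0.25·1 = 0.75
Step 2: h′(0.75) = -0.5; t₂ = 0.75 − 0.25·(-0.5) = 0.875
Step 3: h′(0.875) = 0.25; t₃ = 0.875 − 0.25·0.25 = 0.8125
h(0.8125) = -2.08203125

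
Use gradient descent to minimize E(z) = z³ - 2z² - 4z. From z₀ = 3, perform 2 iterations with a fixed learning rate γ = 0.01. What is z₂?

E′(z) = 3z² - 4z - 4
z₁ = 3 − 0.01·11 = 2.89
z₂ = 2.89 − 0.01·9.4963 = 2.795037

2.795037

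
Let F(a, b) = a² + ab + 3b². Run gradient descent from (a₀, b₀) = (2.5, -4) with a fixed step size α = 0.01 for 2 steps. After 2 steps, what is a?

∇F = (2a + b, a + 6b)
Step 1: at (2.5, -4), ∇F = (1, -21.5) → (2.5, -4) − 0.01·(1, -21.5) = (2.49, -3.785)
Step 2: at (2.49, -3.785), ∇F = (1.195, -20.22) → (2.49, -3.785) − 0.01·(1.195, -20.22) = (2.47805, -3.5828)
a = 2.47805

2.47805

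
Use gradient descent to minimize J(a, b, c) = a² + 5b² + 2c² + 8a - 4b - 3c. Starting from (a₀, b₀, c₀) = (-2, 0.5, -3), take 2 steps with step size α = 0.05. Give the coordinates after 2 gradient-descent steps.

(-2.38, 0.425, -1.65)

∇J = (2a + 8, 10b - 4, 4c - 3)
(a₁, b₁, c₁) = (-2, 0.5, -3) − 0.05·(4, 1, -15) = (-2.2, 0.45, -2.25)
(a₂, b₂, c₂) = (-2.2, 0.45, -2.25) − 0.05·(3.6, 0.5, -12) = (-2.38, 0.425, -1.65)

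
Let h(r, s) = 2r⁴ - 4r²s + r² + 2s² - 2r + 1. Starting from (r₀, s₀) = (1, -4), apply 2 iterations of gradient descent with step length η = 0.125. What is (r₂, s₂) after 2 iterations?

∇h = (8r³ - 8rs + 2r - 2, -4r² + 4s)
(r₁, s₁) = (1, -4) − 0.125·(40, -20) = (-4, -1.5)
(r₂, s₂) = (-4, -1.5) − 0.125·(-570, -70) = (67.25, 7.25)

(67.25, 7.25)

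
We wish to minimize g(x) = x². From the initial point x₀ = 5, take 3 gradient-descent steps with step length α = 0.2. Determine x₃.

1.08

g′(x) = 2x
Step 1: g′(5) = 10; x₁ = 5 − 0.2·10 = 3
Step 2: g′(3) = 6; x₂ = 3 − 0.2·6 = 1.8
Step 3: g′(1.8) = 3.6; x₃ = 1.8 − 0.2·3.6 = 1.08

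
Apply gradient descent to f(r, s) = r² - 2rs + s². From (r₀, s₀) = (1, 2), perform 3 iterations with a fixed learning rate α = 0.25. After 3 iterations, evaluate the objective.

∇f = (2r - 2s, -2r + 2s)
(r₁, s₁) = (1, 2) − 0.25·(-2, 2) = (1.5, 1.5)
(r₂, s₂) = (1.5, 1.5) − 0.25·(0, 0) = (1.5, 1.5)
(r₃, s₃) = (1.5, 1.5) − 0.25·(0, 0) = (1.5, 1.5)
f(1.5, 1.5) = 0

0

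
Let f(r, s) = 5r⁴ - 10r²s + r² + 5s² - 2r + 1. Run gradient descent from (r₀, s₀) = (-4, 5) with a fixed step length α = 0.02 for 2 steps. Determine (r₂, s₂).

∇f = (20r³ - 20rs + 2r - 2, -10r² + 10s)
Step 1: at (-4, 5), ∇f = (-890, -110) → (-4, 5) − 0.02·(-890, -110) = (13.8, 7.2)
Step 2: at (13.8, 7.2), ∇f = (50599.84, -1832.4) → (13.8, 7.2) − 0.02·(50599.84, -1832.4) = (-998.1968, 43.848)

(-998.1968, 43.848)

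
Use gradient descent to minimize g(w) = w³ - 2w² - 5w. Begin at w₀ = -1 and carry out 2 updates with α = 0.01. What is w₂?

-1.042012

g′(w) = 3w² - 4w - 5
Step 1: g′(-1) = 2; w₁ = -1 − 0.01·2 = -1.02
Step 2: g′(-1.02) = 2.2012; w₂ = -1.02 − 0.01·2.2012 = -1.042012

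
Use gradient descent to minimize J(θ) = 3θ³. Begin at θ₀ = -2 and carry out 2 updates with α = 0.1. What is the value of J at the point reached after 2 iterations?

J′(θ) = 9θ²
Step 1: J′(-2) = 36; θ₁ = -2 − 0.1·36 = -5.6
Step 2: J′(-5.6) = 282.24; θ₂ = -5.6 − 0.1·282.24 = -33.824
J(-33.824) = -116090.358300672

-116090.358300672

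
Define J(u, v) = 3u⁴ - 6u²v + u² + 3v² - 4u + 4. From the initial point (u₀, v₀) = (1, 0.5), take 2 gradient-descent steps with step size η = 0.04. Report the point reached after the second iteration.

∇J = (12u³ - 12uv + 2u - 4, -6u² + 6v)
(u₁, v₁) = (1, 0.5) − 0.04·(4, -3) = (0.84, 0.62)
(u₂, v₂) = (0.84, 0.62) − 0.04·(-1.457152, -0.5136) = (0.89828608, 0.640544)

(0.89828608, 0.640544)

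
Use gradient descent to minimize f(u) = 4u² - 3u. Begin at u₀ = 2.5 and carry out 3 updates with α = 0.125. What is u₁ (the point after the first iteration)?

0.375

f′(u) = 8u - 3
Step 1: f′(2.5) = 17; u₁ = 2.5 − 0.125·17 = 0.375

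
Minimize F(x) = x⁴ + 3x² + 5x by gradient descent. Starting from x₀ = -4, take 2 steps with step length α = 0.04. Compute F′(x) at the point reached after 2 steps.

F′(x) = 4x³ + 6x + 5
x₁ = -4 − 0.04·(-275) = 7
x₂ = 7 − 0.04·1419 = -49.76
F′(x) at (-49.76) = -493128.064704

-493128.064704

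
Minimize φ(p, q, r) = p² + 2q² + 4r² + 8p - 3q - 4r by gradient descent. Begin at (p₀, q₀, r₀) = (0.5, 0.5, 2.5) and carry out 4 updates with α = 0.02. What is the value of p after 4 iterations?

-0.17794048

∇φ = (2p + 8, 4q - 3, 8r - 4)
(p₁, q₁, r₁) = (0.5, 0.5, 2.5) − 0.02·(9, -1, 16) = (0.32, 0.52, 2.18)
(p₂, q₂, r₂) = (0.32, 0.52, 2.18) − 0.02·(8.64, -0.92, 13.44) = (0.1472, 0.5384, 1.9112)
(p₃, q₃, r₃) = (0.1472, 0.5384, 1.9112) − 0.02·(8.2944, -0.8464, 11.2896) = (-0.018688, 0.555328, 1.685408)
(p₄, q₄, r₄) = (-0.018688, 0.555328, 1.685408) − 0.02·(7.962624, -0.778688, 9.483264) = (-0.17794048, 0.57090176, 1.49574272)
p = -0.17794048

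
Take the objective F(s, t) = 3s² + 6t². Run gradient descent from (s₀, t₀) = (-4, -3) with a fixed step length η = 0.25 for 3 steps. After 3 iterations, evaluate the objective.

3456.75

∇F = (6s, 12t)
Step 1: at (-4, -3), ∇F = (-24, -36) → (-4, -3) − 0.25·(-24, -36) = (2, 6)
Step 2: at (2, 6), ∇F = (12, 72) → (2, 6) − 0.25·(12, 72) = (-1, -12)
Step 3: at (-1, -12), ∇F = (-6, -144) → (-1, -12) − 0.25·(-6, -144) = (0.5, 24)
F(0.5, 24) = 3456.75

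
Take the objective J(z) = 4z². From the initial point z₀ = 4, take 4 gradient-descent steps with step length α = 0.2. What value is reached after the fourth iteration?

J′(z) = 8z
z₁ = 4 − 0.2·32 = -2.4
z₂ = -2.4 − 0.2·(-19.2) = 1.44
z₃ = 1.44 − 0.2·11.52 = -0.864
z₄ = -0.864 − 0.2·(-6.912) = 0.5184

0.5184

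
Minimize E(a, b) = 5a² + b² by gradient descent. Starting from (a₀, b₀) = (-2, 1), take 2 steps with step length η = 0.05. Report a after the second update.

∇E = (10a, 2b)
(a₁, b₁) = (-2, 1) − 0.05·(-20, 2) = (-1, 0.9)
(a₂, b₂) = (-1, 0.9) − 0.05·(-10, 1.8) = (-0.5, 0.81)
a = -0.5

-0.5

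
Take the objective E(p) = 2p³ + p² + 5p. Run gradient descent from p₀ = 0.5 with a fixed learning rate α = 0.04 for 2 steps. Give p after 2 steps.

-0.0256

E′(p) = 6p² + 2p + 5
p₁ = 0.5 − 0.04·7.5 = 0.2
p₂ = 0.2 − 0.04·5.64 = -0.0256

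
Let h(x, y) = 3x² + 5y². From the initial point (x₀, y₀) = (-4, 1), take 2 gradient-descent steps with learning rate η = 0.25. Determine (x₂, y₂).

∇h = (6x, 10y)
Step 1: at (-4, 1), ∇h = (-24, 10) → (-4, 1) − 0.25·(-24, 10) = (2, -1.5)
Step 2: at (2, -1.5), ∇h = (12, -15) → (2, -1.5) − 0.25·(12, -15) = (-1, 2.25)

(-1, 2.25)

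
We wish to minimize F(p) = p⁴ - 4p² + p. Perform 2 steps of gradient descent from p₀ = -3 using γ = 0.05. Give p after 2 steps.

1.255825

F′(p) = 4p³ - 8p + 1
Step 1: F′(-3) = -83; p₁ = -3 − 0.05·(-83) = 1.15
Step 2: F′(1.15) = -2.1165; p₂ = 1.15 − 0.05·(-2.1165) = 1.255825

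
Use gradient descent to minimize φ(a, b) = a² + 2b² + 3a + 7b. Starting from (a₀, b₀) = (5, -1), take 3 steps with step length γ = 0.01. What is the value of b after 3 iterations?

-1.086448

∇φ = (2a + 3, 4b + 7)
Step 1: at (5, -1), ∇φ = (13, 3) → (5, -1) − 0.01·(13, 3) = (4.87, -1.03)
Step 2: at (4.87, -1.03), ∇φ = (12.74, 2.88) → (4.87, -1.03) − 0.01·(12.74, 2.88) = (4.7426, -1.0588)
Step 3: at (4.7426, -1.0588), ∇φ = (12.4852, 2.7648) → (4.7426, -1.0588) − 0.01·(12.4852, 2.7648) = (4.617748, -1.086448)
b = -1.086448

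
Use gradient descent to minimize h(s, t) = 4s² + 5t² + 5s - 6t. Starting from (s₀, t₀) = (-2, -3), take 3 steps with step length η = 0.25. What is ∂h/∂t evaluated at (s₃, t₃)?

121.5

∇h = (8s + 5, 10t - 6)
Step 1: at (-2, -3), ∇h = (-11, -36) → (-2, -3) − 0.25·(-11, -36) = (0.75, 6)
Step 2: at (0.75, 6), ∇h = (11, 54) → (0.75, 6) − 0.25·(11, 54) = (-2, -7.5)
Step 3: at (-2, -7.5), ∇h = (-11, -81) → (-2, -7.5) − 0.25·(-11, -81) = (0.75, 12.75)
∂h/∂t at (0.75, 12.75) = 121.5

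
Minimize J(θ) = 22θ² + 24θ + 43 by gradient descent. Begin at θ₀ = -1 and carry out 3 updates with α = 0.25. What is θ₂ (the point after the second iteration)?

J′(θ) = 44θ + 24
Step 1: J′(-1) = -20; θ₁ = -1 − 0.25·(-20) = 4
Step 2: J′(4) = 200; θ₂ = 4 − 0.25·200 = -46

-46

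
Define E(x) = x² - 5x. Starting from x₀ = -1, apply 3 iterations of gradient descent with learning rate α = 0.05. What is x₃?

E′(x) = 2x - 5
Step 1: E′(-1) = -7; x₁ = -1 − 0.05·(-7) = -0.65
Step 2: E′(-0.65) = -6.3; x₂ = -0.65 − 0.05·(-6.3) = -0.335
Step 3: E′(-0.335) = -5.67; x₃ = -0.335 − 0.05·(-5.67) = -0.0515

-0.0515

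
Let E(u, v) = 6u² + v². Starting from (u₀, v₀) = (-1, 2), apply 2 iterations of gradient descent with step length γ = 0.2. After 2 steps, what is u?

∇E = (12u, 2v)
Step 1: at (-1, 2), ∇E = (-12, 4) → (-1, 2) − 0.2·(-12, 4) = (1.4, 1.2)
Step 2: at (1.4, 1.2), ∇E = (16.8, 2.4) → (1.4, 1.2) − 0.2·(16.8, 2.4) = (-1.96, 0.72)
u = -1.96

-1.96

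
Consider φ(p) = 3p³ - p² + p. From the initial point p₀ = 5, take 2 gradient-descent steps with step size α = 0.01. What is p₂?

2.160896

φ′(p) = 9p² - 2p + 1
p₁ = 5 − 0.01·216 = 2.84
p₂ = 2.84 − 0.01·67.9104 = 2.160896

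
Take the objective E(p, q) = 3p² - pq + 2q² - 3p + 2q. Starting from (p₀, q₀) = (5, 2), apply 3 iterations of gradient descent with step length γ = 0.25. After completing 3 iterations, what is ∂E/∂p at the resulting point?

∇E = (6p - q - 3, -p + 4q + 2)
Step 1: at (5, 2), ∇E = (25, 5) → (5, 2) − 0.25·(25, 5) = (-1.25, 0.75)
Step 2: at (-1.25, 0.75), ∇E = (-11.25, 6.25) → (-1.25, 0.75) − 0.25·(-11.25, 6.25) = (1.5625, -0.8125)
Step 3: at (1.5625, -0.8125), ∇E = (7.1875, -2.8125) → (1.5625, -0.8125) − 0.25·(7.1875, -2.8125) = (-0.234375, -0.109375)
∂E/∂p at (-0.234375, -0.109375) = -4.296875

-4.296875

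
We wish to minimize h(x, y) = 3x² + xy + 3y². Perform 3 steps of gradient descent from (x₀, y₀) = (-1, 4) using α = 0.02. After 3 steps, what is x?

-0.868416

∇h = (6x + y, x + 6y)
(x₁, y₁) = (-1, 4) − 0.02·(-2, 23) = (-0.96, 3.54)
(x₂, y₂) = (-0.96, 3.54) − 0.02·(-2.22, 20.28) = (-0.9156, 3.1344)
(x₃, y₃) = (-0.9156, 3.1344) − 0.02·(-2.3592, 17.8908) = (-0.868416, 2.776584)
x = -0.868416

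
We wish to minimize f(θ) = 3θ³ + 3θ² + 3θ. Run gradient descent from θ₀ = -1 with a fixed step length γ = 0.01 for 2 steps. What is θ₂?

f′(θ) = 9θ² + 6θ + 3
Step 1: f′(-1) = 6; θ₁ = -1 − 0.01·6 = -1.06
Step 2: f′(-1.06) = 6.7524; θ₂ = -1.06 − 0.01·6.7524 = -1.127524

-1.127524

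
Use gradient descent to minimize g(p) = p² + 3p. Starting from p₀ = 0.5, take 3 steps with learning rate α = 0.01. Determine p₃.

0.382384

g′(p) = 2p + 3
Step 1: g′(0.5) = 4; p₁ = 0.5 − 0.01·4 = 0.46
Step 2: g′(0.46) = 3.92; p₂ = 0.46 − 0.01·3.92 = 0.4208
Step 3: g′(0.4208) = 3.8416; p₃ = 0.4208 − 0.01·3.8416 = 0.382384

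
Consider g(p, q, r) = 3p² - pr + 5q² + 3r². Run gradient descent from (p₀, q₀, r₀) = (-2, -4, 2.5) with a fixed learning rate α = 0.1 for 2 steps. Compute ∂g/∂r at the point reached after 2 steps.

∇g = (6p - r, 10q, -p + 6r)
Step 1: at (-2, -4, 2.5), ∇g = (-14.5, -40, 17) → (-2, -4, 2.5) − 0.1·(-14.5, -40, 17) = (-0.55, 0, 0.8)
Step 2: at (-0.55, 0, 0.8), ∇g = (-4.1, 0, 5.35) → (-0.55, 0, 0.8) − 0.1·(-4.1, 0, 5.35) = (-0.14, 0, 0.265)
∂g/∂r at (-0.14, 0, 0.265) = 1.73

1.73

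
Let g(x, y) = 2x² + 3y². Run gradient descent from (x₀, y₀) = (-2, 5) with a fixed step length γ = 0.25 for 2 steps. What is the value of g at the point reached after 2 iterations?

∇g = (4x, 6y)
Step 1: at (-2, 5), ∇g = (-8, 30) → (-2, 5) − 0.25·(-8, 30) = (0, -2.5)
Step 2: at (0, -2.5), ∇g = (0, -15) → (0, -2.5) − 0.25·(0, -15) = (0, 1.25)
g(0, 1.25) = 4.6875

4.6875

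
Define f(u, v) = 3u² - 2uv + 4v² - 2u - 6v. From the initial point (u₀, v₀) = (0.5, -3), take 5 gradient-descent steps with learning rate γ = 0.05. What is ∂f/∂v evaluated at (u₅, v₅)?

-2.54944

∇f = (6u - 2v - 2, -2u + 8v - 6)
Step 1: at (0.5, -3), ∇f = (7, -31) → (0.5, -3) − 0.05·(7, -31) = (0.15, -1.45)
Step 2: at (0.15, -1.45), ∇f = (1.8, -17.9) → (0.15, -1.45) − 0.05·(1.8, -17.9) = (0.06, -0.555)
Step 3: at (0.06, -0.555), ∇f = (-0.53, -10.56) → (0.06, -0.555) − 0.05·(-0.53, -10.56) = (0.0865, -0.027)
Step 4: at (0.0865, -0.027), ∇f = (-1.427, -6.389) → (0.0865, -0.027) − 0.05·(-1.427, -6.389) = (0.15785, 0.29245)
Step 5: at (0.15785, 0.29245), ∇f = (-1.6378, -3.9761) → (0.15785, 0.29245) − 0.05·(-1.6378, -3.9761) = (0.23974, 0.491255)
∂f/∂v at (0.23974, 0.491255) = -2.54944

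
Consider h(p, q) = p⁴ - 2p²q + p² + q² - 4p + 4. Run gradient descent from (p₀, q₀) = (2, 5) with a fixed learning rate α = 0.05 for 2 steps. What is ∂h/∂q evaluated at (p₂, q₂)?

∇h = (4p³ - 4pq + 2p - 4, -2p² + 2q)
(p₁, q₁) = (2, 5) − 0.05·(-8, 2) = (2.4, 4.9)
(p₂, q₂) = (2.4, 4.9) − 0.05·(9.056, -1.72) = (1.9472, 4.986)
∂h/∂q at (1.9472, 4.986) = 2.38882432

2.38882432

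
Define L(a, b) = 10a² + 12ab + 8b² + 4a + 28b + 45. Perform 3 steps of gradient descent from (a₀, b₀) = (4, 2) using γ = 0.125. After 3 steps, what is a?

∇L = (20a + 12b + 4, 12a + 16b + 28)
(a₁, b₁) = (4, 2) − 0.125·(108, 108) = (-9.5, -11.5)
(a₂, b₂) = (-9.5, -11.5) − 0.125·(-324, -270) = (31, 22.25)
(a₃, b₃) = (31, 22.25) − 0.125·(891, 756) = (-80.375, -72.25)
a = -80.375

-80.375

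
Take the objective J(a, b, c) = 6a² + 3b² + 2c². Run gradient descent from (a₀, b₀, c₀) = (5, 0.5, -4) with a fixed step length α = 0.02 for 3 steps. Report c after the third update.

-3.114752

∇J = (12a, 6b, 4c)
(a₁, b₁, c₁) = (5, 0.5, -4) − 0.02·(60, 3, -16) = (3.8, 0.44, -3.68)
(a₂, b₂, c₂) = (3.8, 0.44, -3.68) − 0.02·(45.6, 2.64, -14.72) = (2.888, 0.3872, -3.3856)
(a₃, b₃, c₃) = (2.888, 0.3872, -3.3856) − 0.02·(34.656, 2.3232, -13.5424) = (2.19488, 0.340736, -3.114752)
c = -3.114752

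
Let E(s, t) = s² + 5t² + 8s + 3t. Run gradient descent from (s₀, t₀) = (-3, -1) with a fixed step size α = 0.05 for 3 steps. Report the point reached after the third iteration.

∇E = (2s + 8, 10t + 3)
Step 1: at (-3, -1), ∇E = (2, -7) → (-3, -1) − 0.05·(2, -7) = (-3.1, -0.65)
Step 2: at (-3.1, -0.65), ∇E = (1.8, -3.5) → (-3.1, -0.65) − 0.05·(1.8, -3.5) = (-3.19, -0.475)
Step 3: at (-3.19, -0.475), ∇E = (1.62, -1.75) → (-3.19, -0.475) − 0.05·(1.62, -1.75) = (-3.271, -0.3875)

(-3.271, -0.3875)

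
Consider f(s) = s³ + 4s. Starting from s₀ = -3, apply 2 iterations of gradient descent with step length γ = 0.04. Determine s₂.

-6.557312

f′(s) = 3s² + 4
s₁ = -3 − 0.04·31 = -4.24
s₂ = -4.24 − 0.04·57.9328 = -6.557312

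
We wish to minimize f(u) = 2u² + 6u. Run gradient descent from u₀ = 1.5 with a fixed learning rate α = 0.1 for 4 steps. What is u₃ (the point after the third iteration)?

-0.852

f′(u) = 4u + 6
u₁ = 1.5 − 0.1·12 = 0.3
u₂ = 0.3 − 0.1·7.2 = -0.42
u₃ = -0.42 − 0.1·4.32 = -0.852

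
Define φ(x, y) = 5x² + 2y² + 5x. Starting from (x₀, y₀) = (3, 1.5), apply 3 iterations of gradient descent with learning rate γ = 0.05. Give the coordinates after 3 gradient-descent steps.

∇φ = (10x + 5, 4y)
Step 1: at (3, 1.5), ∇φ = (35, 6) → (3, 1.5) − 0.05·(35, 6) = (1.25, 1.2)
Step 2: at (1.25, 1.2), ∇φ = (17.5, 4.8) → (1.25, 1.2) − 0.05·(17.5, 4.8) = (0.375, 0.96)
Step 3: at (0.375, 0.96), ∇φ = (8.75, 3.84) → (0.375, 0.96) − 0.05·(8.75, 3.84) = (-0.0625, 0.768)

(-0.0625, 0.768)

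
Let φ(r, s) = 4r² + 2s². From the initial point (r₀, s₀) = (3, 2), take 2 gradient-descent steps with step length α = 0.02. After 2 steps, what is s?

1.6928

∇φ = (8r, 4s)
Step 1: at (3, 2), ∇φ = (24, 8) → (3, 2) − 0.02·(24, 8) = (2.52, 1.84)
Step 2: at (2.52, 1.84), ∇φ = (20.16, 7.36) → (2.52, 1.84) − 0.02·(20.16, 7.36) = (2.1168, 1.6928)
s = 1.6928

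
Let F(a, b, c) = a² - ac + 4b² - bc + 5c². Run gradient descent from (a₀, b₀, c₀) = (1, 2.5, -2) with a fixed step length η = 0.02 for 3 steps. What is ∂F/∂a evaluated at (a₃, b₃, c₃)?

∇F = (2a - c, 8b - c, -a - b + 10c)
Step 1: at (1, 2.5, -2), ∇F = (4, 22, -23.5) → (1, 2.5, -2) − 0.02·(4, 22, -23.5) = (0.92, 2.06, -1.53)
Step 2: at (0.92, 2.06, -1.53), ∇F = (3.37, 18.01, -18.28) → (0.92, 2.06, -1.53) − 0.02·(3.37, 18.01, -18.28) = (0.8526, 1.6998, -1.1644)
Step 3: at (0.8526, 1.6998, -1.1644), ∇F = (2.8696, 14.7628, -14.1964) → (0.8526, 1.6998, -1.1644) − 0.02·(2.8696, 14.7628, -14.1964) = (0.795208, 1.404544, -0.880472)
∂F/∂a at (0.795208, 1.404544, -0.880472) = 2.470888

2.470888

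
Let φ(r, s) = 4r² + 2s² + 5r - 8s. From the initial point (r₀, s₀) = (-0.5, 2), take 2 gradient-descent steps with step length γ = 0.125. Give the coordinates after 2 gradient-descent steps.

∇φ = (8r + 5, 4s - 8)
Step 1: at (-0.5, 2), ∇φ = (1, 0) → (-0.5, 2) − 0.125·(1, 0) = (-0.625, 2)
Step 2: at (-0.625, 2), ∇φ = (0, 0) → (-0.625, 2) − 0.125·(0, 0) = (-0.625, 2)

(-0.625, 2)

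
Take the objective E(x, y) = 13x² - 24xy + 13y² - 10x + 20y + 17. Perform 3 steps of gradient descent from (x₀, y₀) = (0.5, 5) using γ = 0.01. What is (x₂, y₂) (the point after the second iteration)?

∇E = (26x - 24y - 10, -24x + 26y + 20)
(x₁, y₁) = (0.5, 5) − 0.01·(-117, 138) = (1.67, 3.62)
(x₂, y₂) = (1.67, 3.62) − 0.01·(-53.46, 74.04) = (2.2046, 2.8796)

(2.2046, 2.8796)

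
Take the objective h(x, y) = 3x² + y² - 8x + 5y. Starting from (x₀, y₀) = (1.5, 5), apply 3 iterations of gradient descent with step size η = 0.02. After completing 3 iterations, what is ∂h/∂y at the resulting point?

13.27104

∇h = (6x - 8, 2y + 5)
(x₁, y₁) = (1.5, 5) − 0.02·(1, 15) = (1.48, 4.7)
(x₂, y₂) = (1.48, 4.7) − 0.02·(0.88, 14.4) = (1.4624, 4.412)
(x₃, y₃) = (1.4624, 4.412) − 0.02·(0.7744, 13.824) = (1.446912, 4.13552)
∂h/∂y at (1.446912, 4.13552) = 13.27104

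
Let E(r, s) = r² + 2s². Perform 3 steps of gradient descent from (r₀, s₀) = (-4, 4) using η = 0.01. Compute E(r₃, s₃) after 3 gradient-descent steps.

39.221727364096

∇E = (2r, 4s)
Step 1: at (-4, 4), ∇E = (-8, 16) → (-4, 4) − 0.01·(-8, 16) = (-3.92, 3.84)
Step 2: at (-3.92, 3.84), ∇E = (-7.84, 15.36) → (-3.92, 3.84) − 0.01·(-7.84, 15.36) = (-3.8416, 3.6864)
Step 3: at (-3.8416, 3.6864), ∇E = (-7.6832, 14.7456) → (-3.8416, 3.6864) − 0.01·(-7.6832, 14.7456) = (-3.764768, 3.538944)
E(-3.764768, 3.538944) = 39.221727364096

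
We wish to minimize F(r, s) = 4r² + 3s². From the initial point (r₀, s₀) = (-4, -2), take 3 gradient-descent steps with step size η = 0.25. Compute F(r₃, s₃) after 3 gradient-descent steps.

∇F = (8r, 6s)
Step 1: at (-4, -2), ∇F = (-32, -12) → (-4, -2) − 0.25·(-32, -12) = (4, 1)
Step 2: at (4, 1), ∇F = (32, 6) → (4, 1) − 0.25·(32, 6) = (-4, -0.5)
Step 3: at (-4, -0.5), ∇F = (-32, -3) → (-4, -0.5) − 0.25·(-32, -3) = (4, 0.25)
F(4, 0.25) = 64.1875

64.1875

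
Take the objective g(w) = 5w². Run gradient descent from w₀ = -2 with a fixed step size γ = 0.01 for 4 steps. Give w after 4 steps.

-1.3122

g′(w) = 10w
Step 1: g′(-2) = -20; w₁ = -2 − 0.01·(-20) = -1.8
Step 2: g′(-1.8) = -18; w₂ = -1.8 − 0.01·(-18) = -1.62
Step 3: g′(-1.62) = -16.2; w₃ = -1.62 − 0.01·(-16.2) = -1.458
Step 4: g′(-1.458) = -14.58; w₄ = -1.458 − 0.01·(-14.58) = -1.3122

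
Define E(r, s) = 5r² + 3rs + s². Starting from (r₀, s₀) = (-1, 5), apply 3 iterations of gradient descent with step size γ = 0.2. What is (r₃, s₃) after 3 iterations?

(-1.856, 2.112)

∇E = (10r + 3s, 3r + 2s)
(r₁, s₁) = (-1, 5) − 0.2·(5, 7) = (-2, 3.6)
(r₂, s₂) = (-2, 3.6) − 0.2·(-9.2, 1.2) = (-0.16, 3.36)
(r₃, s₃) = (-0.16, 3.36) − 0.2·(8.48, 6.24) = (-1.856, 2.112)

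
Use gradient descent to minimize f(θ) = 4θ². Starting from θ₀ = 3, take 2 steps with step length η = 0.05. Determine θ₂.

f′(θ) = 8θ
θ₁ = 3 − 0.05·24 = 1.8
θ₂ = 1.8 − 0.05·14.4 = 1.08

1.08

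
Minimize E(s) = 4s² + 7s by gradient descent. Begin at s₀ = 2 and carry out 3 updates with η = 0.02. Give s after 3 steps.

0.829024

E′(s) = 8s + 7
Step 1: E′(2) = 23; s₁ = 2 − 0.02·23 = 1.54
Step 2: E′(1.54) = 19.32; s₂ = 1.54 − 0.02·19.32 = 1.1536
Step 3: E′(1.1536) = 16.2288; s₃ = 1.1536 − 0.02·16.2288 = 0.829024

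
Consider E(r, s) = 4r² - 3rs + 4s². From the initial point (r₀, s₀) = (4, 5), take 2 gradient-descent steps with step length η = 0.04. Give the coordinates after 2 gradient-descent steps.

(2.7232, 3.0368)

∇E = (8r - 3s, -3r + 8s)
Step 1: at (4, 5), ∇E = (17, 28) → (4, 5) − 0.04·(17, 28) = (3.32, 3.88)
Step 2: at (3.32, 3.88), ∇E = (14.92, 21.08) → (3.32, 3.88) − 0.04·(14.92, 21.08) = (2.7232, 3.0368)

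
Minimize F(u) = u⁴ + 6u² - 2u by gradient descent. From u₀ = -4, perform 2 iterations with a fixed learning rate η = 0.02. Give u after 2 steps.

0.88894976

F′(u) = 4u³ + 12u - 2
u₁ = -4 − 0.02·(-306) = 2.12
u₂ = 2.12 − 0.02·61.552512 = 0.88894976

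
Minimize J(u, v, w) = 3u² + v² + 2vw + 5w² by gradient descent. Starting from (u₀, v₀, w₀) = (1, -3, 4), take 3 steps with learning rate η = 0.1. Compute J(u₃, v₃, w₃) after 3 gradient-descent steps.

4.175168

∇J = (6u, 2v + 2w, 2v + 10w)
(u₁, v₁, w₁) = (1, -3, 4) − 0.1·(6, 2, 34) = (0.4, -3.2, 0.6)
(u₂, v₂, w₂) = (0.4, -3.2, 0.6) − 0.1·(2.4, -5.2, -0.4) = (0.16, -2.68, 0.64)
(u₃, v₃, w₃) = (0.16, -2.68, 0.64) − 0.1·(0.96, -4.08, 1.04) = (0.064, -2.272, 0.536)
J(0.064, -2.272, 0.536) = 4.175168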